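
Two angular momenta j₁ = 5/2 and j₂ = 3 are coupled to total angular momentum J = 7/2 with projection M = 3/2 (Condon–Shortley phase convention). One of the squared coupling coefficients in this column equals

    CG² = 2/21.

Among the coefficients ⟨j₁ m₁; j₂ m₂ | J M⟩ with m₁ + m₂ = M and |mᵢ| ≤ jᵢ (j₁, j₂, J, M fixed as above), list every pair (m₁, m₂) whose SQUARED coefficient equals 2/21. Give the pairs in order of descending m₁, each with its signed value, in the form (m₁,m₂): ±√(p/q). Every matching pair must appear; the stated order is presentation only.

(-1/2,2): +√(2/21)

Admissible pairs with m₁+m₂ = M = 3/2: (-3/2,3), (-1/2,2), (1/2,1), (3/2,0), (5/2,-1)
  (m₁,m₂)=(5/2,-1): CG² = 8/21, CG = +√(8/21)
  (m₁,m₂)=(3/2,0): CG² = 0/1, CG = 0
  (m₁,m₂)=(1/2,1): CG² = 5/21, CG = −√(5/21)
  (m₁,m₂)=(-1/2,2): CG² = 2/21, CG = +√(2/21)   ← matches the target
  (m₁,m₂)=(-3/2,3): CG² = 2/7, CG = +√(2/7)
Pairs with CG² = 2/21: (-1/2,2): +√(2/21)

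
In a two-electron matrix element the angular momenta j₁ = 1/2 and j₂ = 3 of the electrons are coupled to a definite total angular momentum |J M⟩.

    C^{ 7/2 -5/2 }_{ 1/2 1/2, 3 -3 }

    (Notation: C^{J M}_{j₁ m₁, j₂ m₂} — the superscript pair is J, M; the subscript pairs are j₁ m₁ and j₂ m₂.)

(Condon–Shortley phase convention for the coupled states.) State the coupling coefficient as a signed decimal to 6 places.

j₁+j₂−J=0  J+j₁−j₂=1  J−j₁+j₂=6  j₁+j₂+J+1=8
(j₁±m₁, j₂±m₂, J±M) = (1,0,0,6,1,6)
P² = 518400/7
sum k=0..0:
  [0] +1/720 = 1/720
S = 1/720
C² = P²·S² = 1/7 ; C = +0.377964

+0.377964  (= +√(1/7))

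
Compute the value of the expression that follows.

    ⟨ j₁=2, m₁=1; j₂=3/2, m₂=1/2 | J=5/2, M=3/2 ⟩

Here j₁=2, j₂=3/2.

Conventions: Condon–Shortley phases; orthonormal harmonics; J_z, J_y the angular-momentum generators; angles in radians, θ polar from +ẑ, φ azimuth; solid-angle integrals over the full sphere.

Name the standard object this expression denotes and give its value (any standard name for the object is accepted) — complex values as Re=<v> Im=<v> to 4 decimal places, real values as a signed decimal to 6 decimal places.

This is a Clebsch–Gordan (vector-coupling) coefficient.
√[6·1!3!2!/7! · 3!1!2!1!4!1!] = √(144/35)
  +(−1)^0/∏(0,1,1,2,2,0)! = 1/4  (running 1/4)
  +(−1)^1/∏(1,0,0,1,3,1)! = -1/6  (running 1/12)
⟨..|..⟩ = √(144/35)·(1/12) = +0.169031

Clebsch–Gordan coefficient, +√(1/35) ≈ +0.169031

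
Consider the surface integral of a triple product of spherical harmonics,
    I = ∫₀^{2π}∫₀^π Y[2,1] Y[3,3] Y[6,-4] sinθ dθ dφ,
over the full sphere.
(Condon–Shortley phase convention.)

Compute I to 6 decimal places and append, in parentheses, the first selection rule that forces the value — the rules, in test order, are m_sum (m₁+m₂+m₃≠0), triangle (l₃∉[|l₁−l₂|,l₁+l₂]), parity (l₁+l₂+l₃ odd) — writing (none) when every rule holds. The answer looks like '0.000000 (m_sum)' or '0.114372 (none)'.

triangle: need 1≤l₃≤5, have 6; I=0

0.000000 (triangle)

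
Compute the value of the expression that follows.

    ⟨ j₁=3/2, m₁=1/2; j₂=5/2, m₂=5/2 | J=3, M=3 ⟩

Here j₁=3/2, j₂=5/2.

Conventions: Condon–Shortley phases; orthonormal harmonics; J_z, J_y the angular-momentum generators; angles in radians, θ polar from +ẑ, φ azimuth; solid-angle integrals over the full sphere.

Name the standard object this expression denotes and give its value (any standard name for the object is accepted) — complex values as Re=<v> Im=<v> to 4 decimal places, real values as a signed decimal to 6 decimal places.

Clebsch–Gordan coefficient, −√(5/8) ≈ -0.790569

This is a Clebsch–Gordan (vector-coupling) coefficient.
triangle: 1!·2!·4!/8! = 48/40320
(j±m)!: 2!·1!·5!·0!·6!·0! = 172800
prefactor² = (2J+1)·Δ·N² = 1440
  k=1: −1/(1!·0!·0!·4!·2!·0!) = -1/48
Σ = -1/48  ⇒  CG² = 1440·(-1/48)² = 5/8
CG = −√(5/8) = -0.790569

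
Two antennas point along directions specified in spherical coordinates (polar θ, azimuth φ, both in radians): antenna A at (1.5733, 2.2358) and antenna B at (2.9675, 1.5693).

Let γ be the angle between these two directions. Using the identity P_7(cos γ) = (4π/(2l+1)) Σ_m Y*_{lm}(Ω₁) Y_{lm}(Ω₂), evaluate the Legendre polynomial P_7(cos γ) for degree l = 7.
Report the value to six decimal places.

Summing Y*_{l m}(θ₁,φ₁)·Y_{l m}(θ₂,φ₂) over m ∈ [−7, 7]; prefactor 4π/(2·7+1) = 0.837758:
  [-7]  conj(Y_{7,-7})(Ω₁) = -0.499206+0.028668i ; Y_{7,-7}(Ω₂) = -0.000000+0.000002i ; Δ = -0.000000-0.000001i
  [-6]  conj(Y_{7,-6})(Ω₁) = -0.003097-0.003514i ; Y_{7,-6}(Ω₂) = +0.000050+0.000000i ; Δ = -0.000000-0.000000i
  [-5]  conj(Y_{7,-5})(Ω₁) = -0.066921+0.360738i ; Y_{7,-5}(Ω₂) = +0.000005-0.000664i ; Δ = +0.000239+0.000046i
  [-4]  conj(Y_{7,-4})(Ω₁) = -0.004885+0.002553i ; Y_{7,-4}(Ω₂) = -0.006252-0.000037i ; Δ = +0.000031-0.000016i
  [-3]  conj(Y_{7,-3})(Ω₁) = +0.302436+0.136591i ; Y_{7,-3}(Ω₂) = -0.000190+0.042275i ; Δ = -0.005832+0.012760i
  [-2]  conj(Y_{7,-2})(Ω₁) = +0.001401+0.005706i ; Y_{7,-2}(Ω₂) = +0.198100+0.000593i ; Δ = +0.000274+0.001131i
  [-1]  conj(Y_{7,-1})(Ω₁) = +0.197037-0.251274i ; Y_{7,-1}(Ω₂) = +0.000857-0.572446i ; Δ = -0.143672-0.113009i
  [+0]  conj(Y_{7,0})(Ω₁) = +0.005983-0.000000i ; Y_{7,0}(Ω₂) = -0.675374+0.000000i ; Δ = -0.004041+0.000000i
  [+1]  conj(Y_{7,1})(Ω₁) = -0.197037-0.251274i ; Y_{7,1}(Ω₂) = -0.000857-0.572446i ; Δ = -0.143672+0.113009i
  [+2]  conj(Y_{7,2})(Ω₁) = +0.001401-0.005706i ; Y_{7,2}(Ω₂) = +0.198100-0.000593i ; Δ = +0.000274-0.001131i
  [+3]  conj(Y_{7,3})(Ω₁) = -0.302436+0.136591i ; Y_{7,3}(Ω₂) = +0.000190+0.042275i ; Δ = -0.005832-0.012760i
  [+4]  conj(Y_{7,4})(Ω₁) = -0.004885-0.002553i ; Y_{7,4}(Ω₂) = -0.006252+0.000037i ; Δ = +0.000031+0.000016i
  [+5]  conj(Y_{7,5})(Ω₁) = +0.066921+0.360738i ; Y_{7,5}(Ω₂) = -0.000005-0.000664i ; Δ = +0.000239-0.000046i
  [+6]  conj(Y_{7,6})(Ω₁) = -0.003097+0.003514i ; Y_{7,6}(Ω₂) = +0.000050-0.000000i ; Δ = -0.000000+0.000000i
  [+7]  conj(Y_{7,7})(Ω₁) = +0.499206+0.028668i ; Y_{7,7}(Ω₂) = +0.000000+0.000002i ; Δ = -0.000000+0.000001i
Σ over m = -0.301961+0.000000i; ×(4π/15) → -0.252970+0.000000i. Real part: -0.252970

-0.252970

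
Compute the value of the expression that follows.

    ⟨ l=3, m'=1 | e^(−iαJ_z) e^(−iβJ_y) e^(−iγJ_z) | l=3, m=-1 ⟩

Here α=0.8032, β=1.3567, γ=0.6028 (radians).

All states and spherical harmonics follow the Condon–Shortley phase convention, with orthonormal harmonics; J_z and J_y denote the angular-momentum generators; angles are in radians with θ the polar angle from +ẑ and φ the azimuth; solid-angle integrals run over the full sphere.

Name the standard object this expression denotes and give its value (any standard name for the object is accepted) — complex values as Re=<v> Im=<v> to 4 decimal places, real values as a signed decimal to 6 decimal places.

Wigner D-matrix element, Re=0.1738 Im=-0.0353

This is a Wigner D-matrix element — the rotation-matrix element ⟨l m'| R(α,β,γ) |l m⟩ in the angular-momentum basis.
Split into d^3_{1,-1}(β=1.3567) × two z-phases.
c=cos(1.356700/2)=0.778609, s=sin(1.356700/2)=0.627509; N=√[24·2·2·24]=48.000000
k∈{0,1,2} keeps every argument non-negative
  k=0: (−1)^2·48.0000/(8)·0.7786^4·0.6275^2 = +0.868299
  k=1: (−1)^3·48.0000/(6)·0.7786^2·0.6275^4 = -0.751985
  k=2: (−1)^4·48.0000/(48)·0.7786^0·0.6275^6 = +0.061055
d^3_{1,-1}(1.3567) = +0.868299 -0.751985 +0.061055 = +0.177369
D = (+0.694408-0.719582i)·(+0.177369)·(+0.823751+0.566951i) = +0.173819-0.035307i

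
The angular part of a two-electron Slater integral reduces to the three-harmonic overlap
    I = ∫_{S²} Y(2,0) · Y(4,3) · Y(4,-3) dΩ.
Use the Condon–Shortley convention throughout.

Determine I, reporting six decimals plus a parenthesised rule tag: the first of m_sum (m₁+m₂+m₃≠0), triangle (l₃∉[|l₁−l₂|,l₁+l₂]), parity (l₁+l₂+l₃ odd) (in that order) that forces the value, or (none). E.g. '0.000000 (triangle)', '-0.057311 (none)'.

Checks pass: Σm=0; 10 even; l₃=4∈[2,6].
(2·2+1)(2·4+1)(2·4+1) = 405
Δ: 2! 2! 6! / 11! → 1/13860
sum: t=0:+1/192 t=1:−1/36 t=2:+1/192 = -5/288
3j²(2 4 4; 0 0 0) = Δ·Π!·Σ² = 20/693  (sign -1)
sum: t=1:−1/720 t=2:+1/480 = 1/1440
3j²(2 4 4; 0 3 -3) = Δ·Π!·Σ² = 7/1980  (sign -1)
combine: 4πI² = 405·20/693·7/1980 = 5/121
take √, sign +1: I = 0.05734392
No selection rule forces the value: the integral is nonzero (none).

0.057344 (none)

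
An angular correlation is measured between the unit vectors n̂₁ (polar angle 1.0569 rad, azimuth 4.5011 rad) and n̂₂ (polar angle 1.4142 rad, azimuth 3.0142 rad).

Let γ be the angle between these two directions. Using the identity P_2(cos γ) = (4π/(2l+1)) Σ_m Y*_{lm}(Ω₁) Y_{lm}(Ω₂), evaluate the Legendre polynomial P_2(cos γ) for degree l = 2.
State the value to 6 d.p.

-0.466812

Summing Y*_{l m}(θ₁,φ₁)·Y_{l m}(θ₂,φ₂) over m ∈ [−2, 2]; prefactor 4π/(2·2+1) = 2.513274:
  m=-2: (-0.26717 + 0.12014j) × (0.36471 + 0.09499j) = -0.10885 + 0.01844j  (running Σ = -0.10885 + 0.01844j)
  m=-1: (-0.06936 - 0.32336j) × (-0.11805 - 0.01512j) = 0.00330 + 0.03922j  (running Σ = -0.10555 + 0.05766j)
  m=0: (-0.08675 + 0.00000j) × (-0.29238 + 0.00000j) = 0.02536 + 0.00000j  (running Σ = -0.08019 + 0.05766j)
  m=1: (0.06936 - 0.32336j) × (0.11805 - 0.01512j) = 0.00330 - 0.03922j  (running Σ = -0.07689 + 0.01844j)
  m=2: (-0.26717 - 0.12014j) × (0.36471 - 0.09499j) = -0.10885 - 0.01844j  (running Σ = -0.18574 + 0.00000j)
Accumulated sum -0.18574 + 0.00000j; after 4π/(2l+1) scaling, -0.46681 + 0.00000j ⇒ P_2 = -0.466812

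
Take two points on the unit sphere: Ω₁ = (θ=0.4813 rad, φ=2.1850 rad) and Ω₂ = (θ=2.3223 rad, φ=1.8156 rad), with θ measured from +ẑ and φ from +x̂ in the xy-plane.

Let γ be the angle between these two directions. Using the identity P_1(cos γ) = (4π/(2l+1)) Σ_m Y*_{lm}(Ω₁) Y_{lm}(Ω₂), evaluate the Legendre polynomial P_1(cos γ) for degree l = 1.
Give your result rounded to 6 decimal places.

-0.289744

Expand P_1 via completeness: Σ_{m} conj(Y_{1,m}) at Ω₁ times Y_{1,m} at Ω₂ —
  m=-1: (-0.092175, 0.130708) × (-0.061183, -0.244913) = (0.037652, 0.014578)  (running Σ = (0.037652, 0.014578))
  m=0: (0.433094, -0.000000) × (-0.333588, 0.000000) = (-0.144475, 0.000000)  (running Σ = (-0.106823, 0.014578))
  m=1: (0.092175, 0.130708) × (0.061183, -0.244913) = (0.037652, -0.014578)  (running Σ = (-0.069171, 0.000000))
Σ over m = (-0.069171, 0.000000); ×(4π/3) → (-0.289744, 0.000000). Real part: -0.289744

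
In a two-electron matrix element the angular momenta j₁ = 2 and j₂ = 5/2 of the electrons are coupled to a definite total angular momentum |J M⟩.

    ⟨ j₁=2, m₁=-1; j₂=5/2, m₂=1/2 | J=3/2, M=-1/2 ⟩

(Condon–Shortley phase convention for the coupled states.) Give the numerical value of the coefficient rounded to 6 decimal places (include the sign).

+0.487950

triangle: 3!*1!*2!/7! = 12/5040
(j±m)!: 1!*3!*3!*2!*1!*2! = 144
prefactor² = (2J+1)*Δ*N² = 48/35
  k=2: +1/(2!*1!*1!*1!*0!*1!) = 1/2
  k=3: −1/(3!*0!*0!*0!*1!*2!) = -1/12
Σ = 5/12  ⇒  CG² = 48/35*(5/12)² = 5/21
CG = +√(5/21) = +0.487950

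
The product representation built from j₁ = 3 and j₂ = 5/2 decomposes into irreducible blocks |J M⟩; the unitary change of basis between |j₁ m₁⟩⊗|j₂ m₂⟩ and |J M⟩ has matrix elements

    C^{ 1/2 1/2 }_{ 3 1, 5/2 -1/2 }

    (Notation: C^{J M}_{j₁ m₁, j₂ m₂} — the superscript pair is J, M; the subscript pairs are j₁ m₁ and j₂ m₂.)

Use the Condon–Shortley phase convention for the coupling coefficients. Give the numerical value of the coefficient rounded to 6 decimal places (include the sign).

j₁+j₂−J=5  J+j₁−j₂=1  J−j₁+j₂=0  j₁+j₂+J+1=7
(j₁±m₁, j₂±m₂, J±M) = (4,2,2,3,1,0)
P² = 192/7
sum k=2..2:
  [2] +1/12 = 1/12
S = 1/12
C² = P²·S² = 4/21 ; C = +0.436436

+√(4/21) ≈ +0.436436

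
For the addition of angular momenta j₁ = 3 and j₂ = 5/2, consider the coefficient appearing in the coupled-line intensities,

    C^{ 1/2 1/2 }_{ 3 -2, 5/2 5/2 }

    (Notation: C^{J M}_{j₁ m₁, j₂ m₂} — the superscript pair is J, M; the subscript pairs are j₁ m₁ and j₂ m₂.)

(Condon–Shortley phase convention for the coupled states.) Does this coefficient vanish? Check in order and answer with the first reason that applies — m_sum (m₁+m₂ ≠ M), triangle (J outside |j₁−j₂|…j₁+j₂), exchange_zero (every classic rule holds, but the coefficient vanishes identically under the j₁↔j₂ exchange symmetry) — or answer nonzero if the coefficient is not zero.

m-sum: m₁+m₂ = -2+5/2 = 1/2, M = 1/2  ✓
triangle: |j₁−j₂| = 1/2 ≤ J = 1/2 ≤ j₁+j₂ = 11/2  ✓
exchange: j₁≠j₂ or m₁≠m₂ — the exchange symmetry imposes no constraint here
value check: CG = −√(1/21) = -0.218218 ≠ 0

nonzero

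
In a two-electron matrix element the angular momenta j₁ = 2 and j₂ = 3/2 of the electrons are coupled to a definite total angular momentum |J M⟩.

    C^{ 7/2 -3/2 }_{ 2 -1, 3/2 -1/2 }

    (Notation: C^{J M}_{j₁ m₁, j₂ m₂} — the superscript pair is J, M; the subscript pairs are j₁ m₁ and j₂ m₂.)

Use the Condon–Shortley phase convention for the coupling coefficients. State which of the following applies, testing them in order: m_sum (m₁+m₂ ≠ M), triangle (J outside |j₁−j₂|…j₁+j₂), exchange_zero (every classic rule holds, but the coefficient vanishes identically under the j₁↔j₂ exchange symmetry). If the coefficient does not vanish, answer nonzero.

nonzero

m-sum: m₁+m₂ = -1+(-1/2) = -3/2, M = -3/2  ✓
triangle: |j₁−j₂| = 1/2 ≤ J = 7/2 ≤ j₁+j₂ = 7/2  ✓
exchange: j₁≠j₂ or m₁≠m₂ — the exchange symmetry imposes no constraint here
value check: CG = +√(4/7) = +0.755929 ≠ 0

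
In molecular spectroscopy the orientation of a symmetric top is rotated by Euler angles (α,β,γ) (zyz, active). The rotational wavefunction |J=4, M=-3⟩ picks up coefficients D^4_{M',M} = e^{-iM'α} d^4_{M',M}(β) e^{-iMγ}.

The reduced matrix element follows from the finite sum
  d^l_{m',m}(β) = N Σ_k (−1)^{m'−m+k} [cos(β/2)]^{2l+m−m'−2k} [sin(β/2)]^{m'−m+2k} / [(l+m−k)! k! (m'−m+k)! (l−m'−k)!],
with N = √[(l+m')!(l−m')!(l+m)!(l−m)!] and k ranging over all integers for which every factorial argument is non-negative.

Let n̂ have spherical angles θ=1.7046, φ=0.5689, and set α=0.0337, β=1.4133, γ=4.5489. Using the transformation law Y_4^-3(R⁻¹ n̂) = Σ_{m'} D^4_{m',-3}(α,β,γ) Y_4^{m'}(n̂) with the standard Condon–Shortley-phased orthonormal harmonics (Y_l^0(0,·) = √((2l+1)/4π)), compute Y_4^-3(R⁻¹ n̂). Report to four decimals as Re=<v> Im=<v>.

Need the full column D^4_{m',-3} for m'=−4..4 at α=0.0337, β=1.4133, γ=4.5489.
cos(β/2)=0.760541, sin(β/2)=0.649290
d^4_{-4,-3}: single k=1 term ⇒ +0.270298;  D = +0.094122+0.253381i
d^4_{-3,-3}: k∈[0..1] ⇒ +0.111939 -0.571099 = -0.459160;  D = -0.174298-0.424792i
d^4_{-2,-3}: k∈[0..1] ⇒ -0.357571 +0.781834 = +0.424263;  D = +0.174185+0.386858i
d^4_{-1,-3}: k∈[0..1] ⇒ +0.647566 -0.786618 = -0.139052;  D = -0.061329-0.124797i
d^4_{0,-3}: k∈[0..1] ⇒ -0.824125 +0.600654 = -0.223471;  D = -0.105263-0.197127i
d^4_{1,-3}: k∈[0..1] ⇒ +0.786618 -0.343991 = +0.442628;  D = +0.221532+0.383201i
d^4_{2,-3}: k∈[0..1] ⇒ -0.569831 +0.138438 = -0.431393;  D = -0.228370-0.365987i
d^4_{3,-3}: k∈[0..1] ⇒ +0.303371 -0.031587 = +0.271784;  D = +0.151564+0.225599i
d^4_{4,-3}: single k=0 term ⇒ -0.104649;  D = -0.061253-0.084850i
Y_4^{m'}(θ=1.7046,φ=0.5689) and Σ D·Y over m':
  (+0.0941+0.2534i)·(-0.2766-0.3252i)  (-0.1743-0.4248i)·(+0.0220+0.1610i)  (+0.1742+0.3869i)·(-0.1207+0.2611i)  (-0.0613-0.1248i)·(+0.1515-0.0969i)  (-0.1053-0.1971i)·(+0.2620+0.0000i)  (+0.2215+0.3832i)·(-0.1515-0.0969i)  (-0.2284-0.3660i)·(-0.1207-0.2611i)  (+0.1516+0.2256i)·(-0.0220+0.1610i)  (-0.0613-0.0849i)·(-0.2766+0.3252i)
Y_4^-3(R⁻¹ n̂) = -0.109626-0.156695i

Re=-0.1096 Im=-0.1567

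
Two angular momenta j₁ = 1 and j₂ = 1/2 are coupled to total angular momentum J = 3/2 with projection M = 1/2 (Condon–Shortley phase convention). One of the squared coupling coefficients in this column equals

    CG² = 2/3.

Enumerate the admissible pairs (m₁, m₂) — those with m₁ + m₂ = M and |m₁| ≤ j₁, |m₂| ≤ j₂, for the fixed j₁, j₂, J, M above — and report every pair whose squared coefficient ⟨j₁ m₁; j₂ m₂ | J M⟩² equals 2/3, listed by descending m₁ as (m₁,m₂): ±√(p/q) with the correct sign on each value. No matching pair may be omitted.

Admissible pairs with m₁+m₂ = M = 1/2: (0,1/2), (1,-1/2)
  (m₁,m₂)=(1,-1/2): CG² = 1/3, CG = +√(1/3)
  (m₁,m₂)=(0,1/2): CG² = 2/3, CG = +√(2/3)   ← matches the target
Pairs with CG² = 2/3: (0,1/2): +√(2/3)

(0,1/2): +√(2/3)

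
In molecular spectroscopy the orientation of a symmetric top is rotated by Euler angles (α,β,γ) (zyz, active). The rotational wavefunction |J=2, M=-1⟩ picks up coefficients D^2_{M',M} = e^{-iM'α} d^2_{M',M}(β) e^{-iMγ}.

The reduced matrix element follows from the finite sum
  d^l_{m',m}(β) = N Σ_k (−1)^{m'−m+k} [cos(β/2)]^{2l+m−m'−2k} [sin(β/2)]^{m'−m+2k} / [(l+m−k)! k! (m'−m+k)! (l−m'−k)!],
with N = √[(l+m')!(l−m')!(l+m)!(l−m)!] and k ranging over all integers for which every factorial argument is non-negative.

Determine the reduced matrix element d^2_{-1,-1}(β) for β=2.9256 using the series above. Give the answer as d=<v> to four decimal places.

d=-0.0343

d^2_{-1,-1}(β=2.9256) via the finite sum:
With c≡cos(β/2)=0.107787 and s≡sin(β/2)=0.994174, N=[1·6·1·6]^{1/2}=6.000000
Admissible k: 0..1 (factorial args all ≥0)
  k=0: (−1)^0·6.0000/(6)·0.1078^4·0.9942^0 = +0.000135
  k=1: (−1)^1·6.0000/(2)·0.1078^2·0.9942^2 = -0.034449
d^2_{-1,-1}(2.9256) = +0.000135 -0.034449 = -0.034314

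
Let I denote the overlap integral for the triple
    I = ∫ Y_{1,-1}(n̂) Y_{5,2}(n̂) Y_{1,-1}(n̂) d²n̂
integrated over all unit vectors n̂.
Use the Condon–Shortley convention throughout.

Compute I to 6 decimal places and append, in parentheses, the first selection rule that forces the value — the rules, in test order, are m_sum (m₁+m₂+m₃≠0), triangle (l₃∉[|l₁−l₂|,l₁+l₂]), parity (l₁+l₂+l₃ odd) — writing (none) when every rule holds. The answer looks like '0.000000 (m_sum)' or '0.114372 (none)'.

l₃=1 ∉ [4,6] — triangle fails ⇒ I = 0

0.000000 (triangle)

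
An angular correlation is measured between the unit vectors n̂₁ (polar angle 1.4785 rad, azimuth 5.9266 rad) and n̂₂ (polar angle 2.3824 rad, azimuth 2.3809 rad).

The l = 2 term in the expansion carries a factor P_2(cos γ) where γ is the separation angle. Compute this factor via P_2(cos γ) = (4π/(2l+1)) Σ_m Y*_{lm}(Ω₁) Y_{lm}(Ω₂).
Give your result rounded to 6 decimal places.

Addition theorem: P_2(cos γ) = (4π/5) Σ_m Y*_{lm}(Ω₁) Y_{lm}(Ω₂), m = −2…2:
  term(m=-2) = (0.048421, 0.050683)   from Y*(Ω₁)=(0.289654, -0.250567), Y(Ω₂)=(0.009039, 0.182796)
  term(m=-1) = (0.025146, 0.010754)   from Y*(Ω₁)=(0.066439, -0.024749), Y(Ω₂)=(0.279417, 0.265941)
  term(m=+0) = (-0.056086, -0.000000)   from Y*(Ω₁)=(-0.307354, -0.000000), Y(Ω₂)=(0.182479, 0.000000)
  term(m=+1) = (0.025146, -0.010754)   from Y*(Ω₁)=(-0.066439, -0.024749), Y(Ω₂)=(-0.279417, 0.265941)
  term(m=+2) = (0.048421, -0.050683)   from Y*(Ω₁)=(0.289654, 0.250567), Y(Ω₂)=(0.009039, -0.182796)
Total Σ_m = (0.091048, -0.000000). Multiply by 2.513274: (0.228829, -0.000000). P_2(cos γ) = 0.228829

0.228829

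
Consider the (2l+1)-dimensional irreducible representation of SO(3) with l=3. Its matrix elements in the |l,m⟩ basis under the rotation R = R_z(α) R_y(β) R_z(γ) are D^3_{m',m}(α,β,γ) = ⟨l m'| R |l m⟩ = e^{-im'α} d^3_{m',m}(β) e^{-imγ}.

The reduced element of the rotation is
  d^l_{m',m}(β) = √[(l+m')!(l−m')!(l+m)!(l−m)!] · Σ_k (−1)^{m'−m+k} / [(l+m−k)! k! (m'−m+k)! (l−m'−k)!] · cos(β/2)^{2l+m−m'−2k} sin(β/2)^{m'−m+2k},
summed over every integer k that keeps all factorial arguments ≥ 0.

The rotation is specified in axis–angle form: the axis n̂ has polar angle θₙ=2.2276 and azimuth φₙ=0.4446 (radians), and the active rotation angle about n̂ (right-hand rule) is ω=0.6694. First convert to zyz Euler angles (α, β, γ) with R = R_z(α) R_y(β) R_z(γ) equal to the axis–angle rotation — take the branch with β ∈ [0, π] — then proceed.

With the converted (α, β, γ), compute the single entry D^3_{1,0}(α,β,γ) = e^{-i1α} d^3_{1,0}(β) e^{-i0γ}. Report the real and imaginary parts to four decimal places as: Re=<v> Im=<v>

Re=-0.1389 Im=-0.5792

Axis–angle → zyz. n̂ = (sinθₙcosφₙ, sinθₙsinφₙ, cosθₙ) = (+0.714957, +0.340614, -0.610589), ω = 0.6694.
R = I cosω + sinω [n̂]ₓ + (1−cosω) n̂n̂ᵀ gives
  R = [+0.894506, +0.431434, +0.117148; -0.326326, +0.809232, -0.488524; -0.305565, +0.398760, +0.864651]
β = atan2(√(R₁₃²+R₂₃²), R₃₃) = 0.526342; α = atan2(R₂₃, R₁₃) mod 2π = 4.947744; γ = atan2(R₃₂, −R₃₁) mod 2π = 0.916951
First d^3_{1,0}(β=0.5263), then the phase factors e^{-i(1)α} and e^{-i(0)γ}:
Half-angle: c=0.965570, s=0.260144. N=√(24·2·6·6)=41.569219
k: max(0,(0)−(1))=0 … min(3+(0),3−(1))=2
  k=0: (−1)^1·41.5692/(12)·0.9656^5·0.2601^1 = -0.756350
  k=1: (−1)^2·41.5692/(4)·0.9656^3·0.2601^3 = +0.164704
  k=2: (−1)^3·41.5692/(12)·0.9656^1·0.2601^5 = -0.003985
d^3_{1,0}(0.5263) = -0.756350 +0.164704 -0.003985 = -0.595631
Phases: e^{-i·(1)·4.9477}=+0.233188+0.972432i, e^{-i·(0)·0.9170}=+1.000000+0.000000i ⇒ D=-0.138894-0.579211i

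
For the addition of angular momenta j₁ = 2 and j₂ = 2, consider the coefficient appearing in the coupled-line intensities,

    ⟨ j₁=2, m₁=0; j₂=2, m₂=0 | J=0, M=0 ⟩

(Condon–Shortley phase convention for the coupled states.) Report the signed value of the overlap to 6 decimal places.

triangle: 4!×0!×0!/5! = 24/120
(j±m)!: 2!×2!×2!×2!×0!×0! = 16
prefactor² = (2J+1)×Δ×N² = 16/5
  k=2: +1/(2!×2!×0!×0!×0!×0!) = 1/4
Σ = 1/4  ⇒  CG² = 16/5×(1/4)² = 1/5
CG = +√(1/5) = +0.447214

+0.447214  (= +√(1/5))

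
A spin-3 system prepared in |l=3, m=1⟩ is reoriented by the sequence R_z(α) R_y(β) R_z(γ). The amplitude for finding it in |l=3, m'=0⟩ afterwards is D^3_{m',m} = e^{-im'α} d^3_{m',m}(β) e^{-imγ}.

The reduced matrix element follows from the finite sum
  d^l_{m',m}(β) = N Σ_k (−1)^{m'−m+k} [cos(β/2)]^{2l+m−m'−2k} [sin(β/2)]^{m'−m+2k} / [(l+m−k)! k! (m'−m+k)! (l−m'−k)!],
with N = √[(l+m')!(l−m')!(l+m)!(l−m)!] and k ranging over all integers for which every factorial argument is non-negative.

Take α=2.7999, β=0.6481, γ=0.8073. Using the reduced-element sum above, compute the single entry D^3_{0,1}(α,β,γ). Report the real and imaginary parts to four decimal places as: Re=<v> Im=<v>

Re=0.3936 Im=-0.4113

First d^3_{0,1}(β=0.6481), then the phase factors e^{-i(0)α} and e^{-i(1)γ}:
With c≡cos(β/2)=0.947954 and s≡sin(β/2)=0.318408, N=[6·6·24·2]^{1/2}=41.569219
k: max(0,(1)−(0))=1 … min(3+(1),3−(0))=3
  k=1: (−1)^0·41.5692/(12)·0.9480^5·0.3184^1 = +0.844327
  k=2: (−1)^1·41.5692/(4)·0.9480^3·0.3184^3 = -0.285777
  k=3: (−1)^2·41.5692/(12)·0.9480^1·0.3184^5 = +0.010747
d^3_{0,1}(0.6481) = +0.844327 -0.285777 +0.010747 = +0.569298
Phases: e^{-i·(0)·2.7999}=+1.000000+0.000000i, e^{-i·(1)·0.8073}=+0.691451-0.722423i ⇒ D=+0.393642-0.411274i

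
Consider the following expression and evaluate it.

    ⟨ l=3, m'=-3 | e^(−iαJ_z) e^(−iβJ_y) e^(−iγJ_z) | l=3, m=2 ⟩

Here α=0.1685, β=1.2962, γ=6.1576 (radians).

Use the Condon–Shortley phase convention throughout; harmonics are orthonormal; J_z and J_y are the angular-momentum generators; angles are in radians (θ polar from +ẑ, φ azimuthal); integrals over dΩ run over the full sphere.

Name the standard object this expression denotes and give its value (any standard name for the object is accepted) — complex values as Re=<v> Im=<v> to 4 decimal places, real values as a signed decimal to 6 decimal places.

This is a Wigner D-matrix element — the rotation-matrix element ⟨l m'| R(α,β,γ) |l m⟩ in the angular-momentum basis.
D^3_{-3,2}(0.1685,1.2962,6.1576) = e^{-i·-3·0.1685}·d^3_{-3,2}(1.2962)·e^{-i·2·6.1576}. Compute d first:
With c≡cos(β/2)=0.797232 and s≡sin(β/2)=0.603673, N=[1·720·120·1]^{1/2}=293.938769
The bounds max(0,m−m')=5 and min(l+m,l−m')=5 give 1 term
  k=5: (−1)^0·293.9388/(120)·0.7972^1·0.6037^5 = +0.156556
d^3_{-3,2}(1.2962) = +0.156556
D = (+0.874932+0.484245i)·(+0.156556)·(+0.968622+0.248538i) = +0.113836+0.107476i

Wigner D-matrix element, Re=0.1138 Im=0.1075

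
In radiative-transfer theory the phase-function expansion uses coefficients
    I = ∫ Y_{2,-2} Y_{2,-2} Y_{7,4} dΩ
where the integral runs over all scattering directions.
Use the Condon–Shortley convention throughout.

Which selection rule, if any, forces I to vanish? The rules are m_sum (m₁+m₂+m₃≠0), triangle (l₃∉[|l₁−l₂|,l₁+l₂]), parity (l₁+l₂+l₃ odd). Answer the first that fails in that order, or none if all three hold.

m₁+m₂+m₃ = -2 − 2 + 4 = 0  ✓
triangle: need |l₁−l₂| ≤ l₃ ≤ l₁+l₂ = [0,4]; l₃=7 is outside  ✗
parity: l₁+l₂+l₃ = 11 is odd

triangle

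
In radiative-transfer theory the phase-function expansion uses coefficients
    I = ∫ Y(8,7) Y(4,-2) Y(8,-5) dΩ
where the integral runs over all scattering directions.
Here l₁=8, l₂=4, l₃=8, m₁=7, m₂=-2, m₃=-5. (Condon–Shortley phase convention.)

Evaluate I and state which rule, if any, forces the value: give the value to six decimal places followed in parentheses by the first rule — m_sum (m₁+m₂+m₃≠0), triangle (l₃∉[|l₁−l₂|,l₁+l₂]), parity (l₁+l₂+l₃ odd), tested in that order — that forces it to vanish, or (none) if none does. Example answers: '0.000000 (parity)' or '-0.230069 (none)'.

-0.166658 (none)

Rules hold: Σm=0, L=20 even, 4≤8≤12.
N = 17·9·17 = 2601
Δ = 4!·12!·4!/21! = 1/185175900
Racah Σ t=0..4: t=0:+1/557383680 t=1:−1/21772800 t=2:+1/8294400 t=3:−1/21772800 t=4:+1/557383680 = 1/30965760
⇒ 3j(8 4 8; 0 0 0)² = 36/4199, sgn +1
Racah Σ t=0..1: t=0:+1/3832012800 t=1:−1/17244057600 = 1/4926873600
⇒ 3j(8 4 8; 7 -2 -5)² = 91/5814, sgn -1
4πI² = N·(3j₀)²·(3jₘ)² = 126/361
I = -1·√(0.34903/4π) = -0.16665822
No selection rule forces the value: the integral is nonzero (none).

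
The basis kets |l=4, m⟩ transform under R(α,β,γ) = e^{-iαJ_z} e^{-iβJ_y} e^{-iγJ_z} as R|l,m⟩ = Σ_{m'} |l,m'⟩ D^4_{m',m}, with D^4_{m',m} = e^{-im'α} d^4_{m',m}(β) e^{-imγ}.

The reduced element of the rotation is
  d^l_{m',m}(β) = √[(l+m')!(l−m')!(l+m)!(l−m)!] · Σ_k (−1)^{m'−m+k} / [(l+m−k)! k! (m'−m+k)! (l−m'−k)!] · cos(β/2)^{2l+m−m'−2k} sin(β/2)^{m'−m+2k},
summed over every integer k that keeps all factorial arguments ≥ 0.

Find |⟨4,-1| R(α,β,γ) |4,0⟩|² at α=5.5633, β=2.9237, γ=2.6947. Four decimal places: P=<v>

P=0.1878

Split into d^4_{-1,0}(β=2.9237) × two z-phases.
c=cos(2.923700/2)=0.108731, s=sin(2.923700/2)=0.994071; N=√[6·120·24·24]=643.987578
The bounds max(0,m−m')=1 and min(l+m,l−m')=4 give 4 terms
  k=1: (−1)^0·643.9876/(144)·0.1087^7·0.9941^1 = +0.000001
  k=2: (−1)^1·643.9876/(24)·0.1087^5·0.9941^3 = -0.000401
  k=3: (−1)^2·643.9876/(24)·0.1087^3·0.9941^5 = +0.033482
  k=4: (−1)^3·643.9876/(144)·0.1087^1·0.9941^7 = -0.466434
d^4_{-1,0}(2.9237) = +0.000001 -0.000401 +0.033482 -0.466434 = -0.433352
|D^4_{-1,0}|² = |d^4_{-1,0}(β)|² = (-0.433352)² = 0.187794 (the z-rotation phases have unit modulus)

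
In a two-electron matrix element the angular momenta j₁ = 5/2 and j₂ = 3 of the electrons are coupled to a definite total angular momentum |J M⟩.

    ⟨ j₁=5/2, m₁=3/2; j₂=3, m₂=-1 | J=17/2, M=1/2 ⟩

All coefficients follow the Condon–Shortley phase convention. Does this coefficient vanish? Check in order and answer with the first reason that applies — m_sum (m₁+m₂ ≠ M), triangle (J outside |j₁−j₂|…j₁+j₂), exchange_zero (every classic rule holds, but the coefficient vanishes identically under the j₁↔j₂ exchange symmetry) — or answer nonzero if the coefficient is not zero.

m-sum: m₁+m₂ = 3/2+(-1) = 1/2, M = 1/2  ✓
triangle: need |j₁−j₂| ≤ J ≤ j₁+j₂, i.e. J ∈ [1/2, 11/2]; J = 17/2 is outside ✗ ⇒ coefficient is 0

triangle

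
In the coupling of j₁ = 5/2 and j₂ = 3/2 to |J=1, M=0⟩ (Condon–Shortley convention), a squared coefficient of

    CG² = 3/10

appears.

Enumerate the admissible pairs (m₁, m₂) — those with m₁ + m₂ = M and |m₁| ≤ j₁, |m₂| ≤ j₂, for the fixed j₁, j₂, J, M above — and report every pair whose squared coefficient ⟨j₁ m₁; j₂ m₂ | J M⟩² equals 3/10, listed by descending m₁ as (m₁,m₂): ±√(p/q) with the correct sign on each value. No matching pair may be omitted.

(1/2,-1/2): −√(3/10); (-1/2,1/2): +√(3/10)

Admissible pairs with m₁+m₂ = M = 0: (-3/2,3/2), (-1/2,1/2), (1/2,-1/2), (3/2,-3/2)
  (m₁,m₂)=(3/2,-3/2): CG² = 1/5, CG = +√(1/5)
  (m₁,m₂)=(1/2,-1/2): CG² = 3/10, CG = −√(3/10)   ← matches the target
  (m₁,m₂)=(-1/2,1/2): CG² = 3/10, CG = +√(3/10)   ← matches the target
  (m₁,m₂)=(-3/2,3/2): CG² = 1/5, CG = −√(1/5)
Pairs with CG² = 3/10: (1/2,-1/2): −√(3/10); (-1/2,1/2): +√(3/10)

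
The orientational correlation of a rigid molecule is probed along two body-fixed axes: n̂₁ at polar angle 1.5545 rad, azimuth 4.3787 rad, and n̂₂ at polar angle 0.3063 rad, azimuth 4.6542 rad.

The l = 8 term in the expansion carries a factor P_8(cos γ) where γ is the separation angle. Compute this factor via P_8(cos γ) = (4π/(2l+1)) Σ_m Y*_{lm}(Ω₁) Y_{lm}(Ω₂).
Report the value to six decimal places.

Summing Y*_{l m}(θ₁,φ₁)·Y_{l m}(θ₂,φ₂) over m ∈ [−8, 8]; prefactor 4π/(2·8+1) = 0.739198:
  [-8]  conj(Y_{8,-8})(Ω₁) = -0.45857 - 0.23414j ; Y_{8,-8}(Ω₂) = 0.00003 + 0.00002j ; Δ = -0.00001 - 0.00001j
  [-7]  conj(Y_{8,-7})(Ω₁) = 0.02421 - 0.02325j ; Y_{8,-7}(Ω₂) = 0.00018 - 0.00041j ; Δ = -0.00001 - 0.00001j
  [-6]  conj(Y_{8,-6})(Ω₁) = -0.15662 - 0.34031j ; Y_{8,-6}(Ω₂) = -0.00336 - 0.00122j ; Δ = 0.00011 + 0.00133j
  [-5]  conj(Y_{8,-5})(Ω₁) = 0.03948 - 0.00387j ; Y_{8,-5}(Ω₂) = -0.00590 + 0.01969j ; Δ = -0.00016 + 0.00080j
  [-4]  conj(Y_{8,-4})(Ω₁) = 0.07852 - 0.32647j ; Y_{8,-4}(Ω₂) = 0.08458 + 0.02005j ; Δ = 0.01319 - 0.02604j
  [-3]  conj(Y_{8,-3})(Ω₁) = 0.03586 + 0.02297j ; Y_{8,-3}(Ω₂) = 0.04598 - 0.26071j ; Δ = 0.00764 - 0.00829j
  [-2]  conj(Y_{8,-2})(Ω₁) = 0.25106 - 0.19783j ; Y_{8,-2}(Ω₂) = -0.53173 - 0.06216j ; Δ = -0.14579 + 0.08959j
  [-1]  conj(Y_{8,-1})(Ω₁) = 0.01436 + 0.04142j ; Y_{8,-1}(Ω₂) = -0.03212 + 0.55132j ; Δ = -0.02330 + 0.00659j
  [+0]  conj(Y_{8,0})(Ω₁) = 0.31500 + 0.00000j ; Y_{8,0}(Ω₂) = -0.11627 + 0.00000j ; Δ = -0.03662 + 0.00000j
  [+1]  conj(Y_{8,1})(Ω₁) = -0.01436 + 0.04142j ; Y_{8,1}(Ω₂) = 0.03212 + 0.55132j ; Δ = -0.02330 - 0.00659j
  [+2]  conj(Y_{8,2})(Ω₁) = 0.25106 + 0.19783j ; Y_{8,2}(Ω₂) = -0.53173 + 0.06216j ; Δ = -0.14579 - 0.08959j
  [+3]  conj(Y_{8,3})(Ω₁) = -0.03586 + 0.02297j ; Y_{8,3}(Ω₂) = -0.04598 - 0.26071j ; Δ = 0.00764 + 0.00829j
  [+4]  conj(Y_{8,4})(Ω₁) = 0.07852 + 0.32647j ; Y_{8,4}(Ω₂) = 0.08458 - 0.02005j ; Δ = 0.01319 + 0.02604j
  [+5]  conj(Y_{8,5})(Ω₁) = -0.03948 - 0.00387j ; Y_{8,5}(Ω₂) = 0.00590 + 0.01969j ; Δ = -0.00016 - 0.00080j
  [+6]  conj(Y_{8,6})(Ω₁) = -0.15662 + 0.34031j ; Y_{8,6}(Ω₂) = -0.00336 + 0.00122j ; Δ = 0.00011 - 0.00133j
  [+7]  conj(Y_{8,7})(Ω₁) = -0.02421 - 0.02325j ; Y_{8,7}(Ω₂) = -0.00018 - 0.00041j ; Δ = -0.00001 + 0.00001j
  [+8]  conj(Y_{8,8})(Ω₁) = -0.45857 + 0.23414j ; Y_{8,8}(Ω₂) = 0.00003 - 0.00002j ; Δ = -0.00001 + 0.00001j
Total Σ_m = -0.33328 - 0.00000j. Multiply by 0.739198: -0.24636 - 0.00000j. P_8(cos γ) = -0.246363

-0.246363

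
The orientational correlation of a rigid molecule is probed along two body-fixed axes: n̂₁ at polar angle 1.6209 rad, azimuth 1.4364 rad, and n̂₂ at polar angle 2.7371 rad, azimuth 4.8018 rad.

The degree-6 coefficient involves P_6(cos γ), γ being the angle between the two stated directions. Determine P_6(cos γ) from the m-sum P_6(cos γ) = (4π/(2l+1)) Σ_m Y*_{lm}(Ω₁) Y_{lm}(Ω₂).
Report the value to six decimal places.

0.200399

Term-by-term m-sum for l=6 (normalisation 4π/13 = 0.966644):
  m=-6: (-0.331841, 0.346066) × (-0.001543, 0.000917) = (0.000194, -0.000838)  (running Σ = (0.000194, -0.000838))
  m=-5: (-0.051849, -0.065179) × (-0.006279, -0.013097) = (-0.000528, 0.001088)  (running Σ = (-0.000334, 0.000250))
  m=-4: (-0.296508, 0.176764) × (0.066513, -0.024857) = (-0.015328, 0.019127)  (running Σ = (-0.015661, 0.019377))
  m=-3: (-0.037904, -0.088859) × (0.060909, 0.221604) = (0.017383, -0.013812)  (running Σ = (0.001721, 0.005565))
  m=-2: (-0.299136, 0.082400) × (-0.464497, 0.083959) = (0.132030, -0.063390)  (running Σ = (0.133751, -0.057824))
  m=-1: (-0.013599, -0.100573) × (-0.042799, -0.477405) = (-0.047432, 0.010797)  (running Σ = (0.086319, -0.047028))
  m=0: (-0.301230, -0.000000) × (-0.115118, 0.000000) = (0.034677, 0.000000)  (running Σ = (0.120996, -0.047028))
  m=1: (0.013599, -0.100573) × (0.042799, -0.477405) = (-0.047432, -0.010797)  (running Σ = (0.073564, -0.057824))
  m=2: (-0.299136, -0.082400) × (-0.464497, -0.083959) = (0.132030, 0.063390)  (running Σ = (0.205593, 0.005565))
  m=3: (0.037904, -0.088859) × (-0.060909, 0.221604) = (0.017383, 0.013812)  (running Σ = (0.222976, 0.019377))
  m=4: (-0.296508, -0.176764) × (0.066513, 0.024857) = (-0.015328, -0.019127)  (running Σ = (0.207648, 0.000250))
  m=5: (0.051849, -0.065179) × (0.006279, -0.013097) = (-0.000528, -0.001088)  (running Σ = (0.207120, -0.000838))
  m=6: (-0.331841, -0.346066) × (-0.001543, -0.000917) = (0.000194, 0.000838)  (running Σ = (0.207315, 0.000000))
Accumulated sum (0.207315, 0.000000); after 4π/(2l+1) scaling, (0.200399, 0.000000) ⇒ P_6 = 0.200399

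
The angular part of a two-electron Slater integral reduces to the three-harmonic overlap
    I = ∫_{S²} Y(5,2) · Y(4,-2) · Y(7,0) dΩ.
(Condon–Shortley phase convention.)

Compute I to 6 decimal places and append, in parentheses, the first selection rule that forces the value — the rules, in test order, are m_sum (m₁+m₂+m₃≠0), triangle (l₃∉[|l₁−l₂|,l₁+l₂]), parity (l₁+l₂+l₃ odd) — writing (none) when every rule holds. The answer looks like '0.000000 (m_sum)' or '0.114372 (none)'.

Rules hold: Σm=0, L=16 even, 1≤7≤9.
N = 11·9·15 = 1485
Δ = 2!·8!·6!/17! = 1/6126120
Racah Σ t=0..2: t=0:+1/69120 t=1:−1/20736 t=2:+1/69120 = -1/51840
⇒ 3j(5 4 7; 0 0 0)² = 280/21879, sgn +1
Racah Σ t=0..2: t=0:+1/69120 t=1:−1/172800 t=2:+1/7257600 = 1/113400
⇒ 3j(5 4 7; 2 -2 0)² = 512/36465, sgn -1
4πI² = N·(3j₀)²·(3jₘ)² = 143360/537251
I = -1·√(0.26684/4π) = -0.14572043
No selection rule forces the value: the integral is nonzero (none).

-0.145720 (none)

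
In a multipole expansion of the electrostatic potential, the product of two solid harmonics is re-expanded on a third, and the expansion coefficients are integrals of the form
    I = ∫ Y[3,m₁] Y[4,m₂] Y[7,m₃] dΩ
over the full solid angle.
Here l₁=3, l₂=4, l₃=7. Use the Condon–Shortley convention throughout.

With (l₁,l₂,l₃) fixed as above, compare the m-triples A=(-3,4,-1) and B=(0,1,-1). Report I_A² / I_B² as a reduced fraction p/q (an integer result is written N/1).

1/1120

l's match ⇒ only the (l;m) 3-j factors differ between A and B.
A: triangle coeff Δ(3,4,7) = 1/45045; Σ_t [0,0]: t=0:+1/29030400 = 1/29030400; (3j)²=1/45045 [(3 4 7; -3 4 -1)], sign=+1
B: triangle coeff Δ(3,4,7) = 1/45045; Σ_t [0,0]: t=0:+1/25920 = 1/25920; (3j)²=32/1287 [(3 4 7; 0 1 -1)], sign=+1
I_A²/I_B² = (1/45045)/(32/1287) = 1/1120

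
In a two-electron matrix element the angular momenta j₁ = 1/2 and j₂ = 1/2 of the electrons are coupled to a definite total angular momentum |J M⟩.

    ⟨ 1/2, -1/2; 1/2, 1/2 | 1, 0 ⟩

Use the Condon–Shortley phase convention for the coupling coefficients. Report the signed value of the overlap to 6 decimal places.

+0.707107  (= +√(1/2))

triangle: 0!*1!*1!/3! = 1/6
(j±m)!: 0!*1!*1!*0!*1!*1! = 1
prefactor² = (2J+1)*Δ*N² = 1/2
  k=0: +1/(0!*0!*1!*1!*0!*0!) = 1
Σ = 1  ⇒  CG² = 1/2*1² = 1/2
CG = +√(1/2) = +0.707107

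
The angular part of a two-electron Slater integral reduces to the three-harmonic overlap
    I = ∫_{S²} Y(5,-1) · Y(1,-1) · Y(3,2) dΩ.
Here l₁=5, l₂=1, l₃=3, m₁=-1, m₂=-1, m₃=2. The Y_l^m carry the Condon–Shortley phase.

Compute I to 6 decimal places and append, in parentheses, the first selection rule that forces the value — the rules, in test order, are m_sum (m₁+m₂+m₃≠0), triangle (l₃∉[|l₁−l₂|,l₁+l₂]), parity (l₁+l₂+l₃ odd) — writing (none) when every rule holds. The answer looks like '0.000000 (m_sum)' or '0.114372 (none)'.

l₃=3 ∉ [4,6] — triangle fails ⇒ I = 0

0.000000 (triangle)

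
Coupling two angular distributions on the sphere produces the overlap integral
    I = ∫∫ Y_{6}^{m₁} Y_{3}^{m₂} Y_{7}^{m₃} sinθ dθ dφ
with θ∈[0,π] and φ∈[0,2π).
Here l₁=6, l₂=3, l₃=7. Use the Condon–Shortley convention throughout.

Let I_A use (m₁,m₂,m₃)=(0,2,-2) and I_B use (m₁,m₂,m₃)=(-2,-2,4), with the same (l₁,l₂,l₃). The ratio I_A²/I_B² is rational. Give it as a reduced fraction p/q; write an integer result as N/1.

168/55

Same 6,3,7: normalisation and zero-m 3j drop out of the ratio.
A: Δ: 2! 10! 4! / 17! → 1/2042040; sum: t=1:−1/345600 t=2:+1/207360 = 1/518400; 3j²(6 3 7; 0 2 -2) = Δ·Π!·Σ² = 12/2431  (sign -1)
B: Δ: 2! 10! 4! / 17! → 1/2042040; sum: t=0:+1/967680 t=1:−1/725760 = -1/2903040; 3j²(6 3 7; -2 -2 4) = Δ·Π!·Σ² = 5/3094  (sign +1)
I_A²/I_B² = (12/2431)/(5/3094) = 168/55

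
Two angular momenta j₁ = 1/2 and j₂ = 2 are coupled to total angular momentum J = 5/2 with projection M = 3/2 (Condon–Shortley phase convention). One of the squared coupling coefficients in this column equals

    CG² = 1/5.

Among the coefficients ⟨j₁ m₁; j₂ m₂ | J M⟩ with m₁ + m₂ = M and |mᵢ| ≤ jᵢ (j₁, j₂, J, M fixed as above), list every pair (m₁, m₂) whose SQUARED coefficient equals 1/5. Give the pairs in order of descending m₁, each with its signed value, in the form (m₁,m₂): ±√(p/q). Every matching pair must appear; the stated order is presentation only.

(-1/2,2): +√(1/5)

Admissible pairs with m₁+m₂ = M = 3/2: (-1/2,2), (1/2,1)
  (m₁,m₂)=(1/2,1): CG² = 4/5, CG = +√(4/5)
  (m₁,m₂)=(-1/2,2): CG² = 1/5, CG = +√(1/5)   ← matches the target
Pairs with CG² = 1/5: (-1/2,2): +√(1/5)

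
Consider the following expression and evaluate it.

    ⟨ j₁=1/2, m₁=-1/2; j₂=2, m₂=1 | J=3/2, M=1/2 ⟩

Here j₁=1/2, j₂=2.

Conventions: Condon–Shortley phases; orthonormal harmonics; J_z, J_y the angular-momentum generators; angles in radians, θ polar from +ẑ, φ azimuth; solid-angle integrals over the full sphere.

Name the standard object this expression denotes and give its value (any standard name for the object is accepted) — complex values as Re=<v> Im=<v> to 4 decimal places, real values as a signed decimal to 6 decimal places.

Clebsch–Gordan coefficient, −√(3/5) ≈ -0.774597

This is a Clebsch–Gordan (vector-coupling) coefficient.
j₁+j₂−J=1  J+j₁−j₂=0  J−j₁+j₂=3  j₁+j₂+J+1=5
(j₁±m₁, j₂±m₂, J±M) = (0,1,3,1,2,1)
P² = 12/5
sum k=1..1:
  [1] −1/2 = -1/2
S = -1/2
C² = P²·S² = 3/5 ; C = -0.774597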